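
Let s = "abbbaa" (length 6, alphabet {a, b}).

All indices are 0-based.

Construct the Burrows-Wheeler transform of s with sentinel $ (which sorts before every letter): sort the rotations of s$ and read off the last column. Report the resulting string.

rank  rotation last
    0  $abbbaa  a
    1  a$abbba  a
    2  aa$abbb  b
    3  abbbaa$  $
    4  baa$abb  b
    5  bbaa$ab  b
    6  bbbaa$a  a

aab$bba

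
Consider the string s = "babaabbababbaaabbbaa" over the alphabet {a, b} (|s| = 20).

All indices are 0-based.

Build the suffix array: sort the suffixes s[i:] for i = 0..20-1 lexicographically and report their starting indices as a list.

sorted suffixes:
  #0 SA[0]=19  'a'
  #1 SA[1]=18  'aa'
  #2 SA[2]=12  'aaabbbaa'
  #3 SA[3]=3  'aabbababbaaabbbaa'
  #4 SA[4]=13  'aabbbaa'
  #5 SA[5]=1  'abaabbababbaaabbbaa'
  #6 SA[6]=7  'ababbaaabbbaa'
  #7 SA[7]=9  'abbaaabbbaa'
  #8 SA[8]=4  'abbababbaaabbbaa'
  #9 SA[9]=14  'abbbaa'
  #10 SA[10]=17  'baa'
  #11 SA[11]=11  'baaabbbaa'
  #12 SA[12]=2  'baabbababbaaabbbaa'
  #13 SA[13]=0  'babaabbababbaaabbbaa'
  #14 SA[14]=6  'bababbaaabbbaa'
  #15 SA[15]=8  'babbaaabbbaa'
  #16 SA[16]=16  'bbaa'
  #17 SA[17]=10  'bbaaabbbaa'
  #18 SA[18]=5  'bbababbaaabbbaa'
  #19 SA[19]=15  'bbbaa'

[19, 18, 12, 3, 13, 1, 7, 9, 4, 14, 17, 11, 2, 0, 6, 8, 16, 10, 5, 15]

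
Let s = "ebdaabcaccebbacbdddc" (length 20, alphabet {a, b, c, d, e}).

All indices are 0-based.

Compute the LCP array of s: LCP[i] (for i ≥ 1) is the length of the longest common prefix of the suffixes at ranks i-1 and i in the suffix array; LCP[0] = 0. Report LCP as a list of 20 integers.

[0, 1, 1, 2, 0, 1, 1, 1, 2, 0, 1, 1, 1, 1, 0, 1, 1, 2, 0, 2]

rank→(start, suffix):
  0 → (3, 'aabcaccebbacbdddc')
  1 → (4, 'abcaccebbacbdddc')
  2 → (13, 'acbdddc')
  3 → (7, 'accebbacbdddc')
  4 → (12, 'bacbdddc')
  5 → (11, 'bbacbdddc')
  6 → (5, 'bcaccebbacbdddc')
  7 → (1, 'bdaabcaccebbacbdddc')
  8 → (15, 'bdddc')
  9 → (19, 'c')
  10 → (6, 'caccebbacbdddc')
  11 → (14, 'cbdddc')
  12 → (8, 'ccebbacbdddc')
  13 → (9, 'cebbacbdddc')
  14 → (2, 'daabcaccebbacbdddc')
  15 → (18, 'dc')
  16 → (17, 'ddc')
  17 → (16, 'dddc')
  18 → (10, 'ebbacbdddc')
  19 → (0, 'ebdaabcaccebbacbdddc')

SA = [3, 4, 13, 7, 12, 11, 5, 1, 15, 19, 6, 14, 8, 9, 2, 18, 17, 16, 10, 0]
i: (SA[i-1],SA[i]) lcp shared
  1: (3,4) 1 'a'
  2: (4,13) 1 'a'
  3: (13,7) 2 'ac'
  4: (7,12) 0 ''
  5: (12,11) 1 'b'
  6: (11,5) 1 'b'
  7: (5,1) 1 'b'
  8: (1,15) 2 'bd'
  9: (15,19) 0 ''
  10: (19,6) 1 'c'
  11: (6,14) 1 'c'
  12: (14,8) 1 'c'
  13: (8,9) 1 'c'
  14: (9,2) 0 ''
  15: (2,18) 1 'd'
  16: (18,17) 1 'd'
  17: (17,16) 2 'dd'
  18: (16,10) 0 ''
  19: (10,0) 2 'eb'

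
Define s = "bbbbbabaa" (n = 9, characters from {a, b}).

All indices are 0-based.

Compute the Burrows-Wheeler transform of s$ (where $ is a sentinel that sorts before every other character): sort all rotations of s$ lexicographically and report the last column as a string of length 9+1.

aabbabbbb$

rank  rotation    last
    0  $bbbbbabaa  a
    1  a$bbbbbaba  a
    2  aa$bbbbbab  b
    3  abaa$bbbbb  b
    4  baa$bbbbba  a
    5  babaa$bbbb  b
    6  bbabaa$bbb  b
    7  bbbabaa$bb  b
    8  bbbbabaa$b  b
    9  bbbbbabaa$  $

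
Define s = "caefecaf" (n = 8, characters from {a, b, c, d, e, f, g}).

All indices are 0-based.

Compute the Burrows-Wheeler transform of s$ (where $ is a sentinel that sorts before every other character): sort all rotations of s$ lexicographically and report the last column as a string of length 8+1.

fcc$efaae

rank  rotation   last
    0  $caefecaf  f
    1  aefecaf$c  c
    2  af$caefec  c
    3  caefecaf$  $
    4  caf$caefe  e
    5  ecaf$caef  f
    6  efecaf$ca  a
    7  f$caefeca  a
    8  fecaf$cae  e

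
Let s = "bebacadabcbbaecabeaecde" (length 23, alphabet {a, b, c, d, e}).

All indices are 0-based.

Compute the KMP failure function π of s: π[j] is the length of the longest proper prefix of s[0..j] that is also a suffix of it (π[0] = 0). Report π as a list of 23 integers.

[0, 0, 1, 0, 0, 0, 0, 0, 1, 0, 1, 1, 0, 0, 0, 0, 1, 2, 0, 0, 0, 0, 0]

π[0] = 0
j=1 s[j]='e': π[1]=0 (border '')
j=2 s[j]='b': π[2]=1 (border 'b')
j=3 s[j]='a': k: 1→0; π[3]=0 (border '')
j=4 s[j]='c': π[4]=0 (border '')
j=5 s[j]='a': π[5]=0 (border '')
j=6 s[j]='d': π[6]=0 (border '')
j=7 s[j]='a': π[7]=0 (border '')
j=8 s[j]='b': π[8]=1 (border 'b')
j=9 s[j]='c': k: 1→0; π[9]=0 (border '')
j=10 s[j]='b': π[10]=1 (border 'b')
j=11 s[j]='b': k: 1→0; π[11]=1 (border 'b')
j=12 s[j]='a': k: 1→0; π[12]=0 (border '')
j=13 s[j]='e': π[13]=0 (border '')
j=14 s[j]='c': π[14]=0 (border '')
j=15 s[j]='a': π[15]=0 (border '')
j=16 s[j]='b': π[16]=1 (border 'b')
j=17 s[j]='e': π[17]=2 (border 'be')
j=18 s[j]='a': k: 2→0; π[18]=0 (border '')
j=19 s[j]='e': π[19]=0 (border '')
j=20 s[j]='c': π[20]=0 (border '')
j=21 s[j]='d': π[21]=0 (border '')
j=22 s[j]='e': π[22]=0 (border '')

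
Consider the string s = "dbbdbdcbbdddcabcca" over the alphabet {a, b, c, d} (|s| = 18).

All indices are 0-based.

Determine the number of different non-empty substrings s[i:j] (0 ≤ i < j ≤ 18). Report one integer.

149

rank→(start, suffix):
  0 → (17, 'a')
  1 → (13, 'abcca')
  2 → (1, 'bbdbdcbbdddcabcca')
  3 → (7, 'bbdddcabcca')
  4 → (14, 'bcca')
  5 → (2, 'bdbdcbbdddcabcca')
  6 → (4, 'bdcbbdddcabcca')
  7 → (8, 'bdddcabcca')
  8 → (16, 'ca')
  9 → (12, 'cabcca')
  10 → (6, 'cbbdddcabcca')
  11 → (15, 'cca')
  12 → (0, 'dbbdbdcbbdddcabcca')
  13 → (3, 'dbdcbbdddcabcca')
  14 → (11, 'dcabcca')
  15 → (5, 'dcbbdddcabcca')
  16 → (10, 'ddcabcca')
  17 → (9, 'dddcabcca')

SA = [17, 13, 1, 7, 14, 2, 4, 8, 16, 12, 6, 15, 0, 3, 11, 5, 10, 9]
rank  pair      lcp
   1  s[17:],s[13:]  1  'a'
   2  s[13:],s[1:]  0  ''
   3  s[1:],s[7:]  3  'bbd'
   4  s[7:],s[14:]  1  'b'
   5  s[14:],s[2:]  1  'b'
   6  s[2:],s[4:]  2  'bd'
   7  s[4:],s[8:]  2  'bd'
   8  s[8:],s[16:]  0  ''
   9  s[16:],s[12:]  2  'ca'
  10  s[12:],s[6:]  1  'c'
  11  s[6:],s[15:]  1  'c'
  12  s[15:],s[0:]  0  ''
  13  s[0:],s[3:]  2  'db'
  14  s[3:],s[11:]  1  'd'
  15  s[11:],s[5:]  2  'dc'
  16  s[5:],s[10:]  1  'd'
  17  s[10:],s[9:]  2  'dd'

n(n+1)/2 = 18·19/2 = 171
Σ LCP = 0 + 1 + 0 + 3 + 1 + 1 + 2 + 2 + 0 + 2 + 1 + 1 + 0 + 2 + 1 + 2 + 1 + 2 = 22
distinct = 171 − 22 = 149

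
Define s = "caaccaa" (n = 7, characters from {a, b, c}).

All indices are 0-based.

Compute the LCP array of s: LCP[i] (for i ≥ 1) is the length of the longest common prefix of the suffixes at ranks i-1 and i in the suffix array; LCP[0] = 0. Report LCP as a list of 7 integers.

sorted suffixes:
  #0 SA[0]=6  'a'
  #1 SA[1]=5  'aa'
  #2 SA[2]=1  'aaccaa'
  #3 SA[3]=2  'accaa'
  #4 SA[4]=4  'caa'
  #5 SA[5]=0  'caaccaa'
  #6 SA[6]=3  'ccaa'

SA = [6, 5, 1, 2, 4, 0, 3]
i: (SA[i-1],SA[i]) lcp shared
  1: (6,5) 1 'a'
  2: (5,1) 2 'aa'
  3: (1,2) 1 'a'
  4: (2,4) 0 ''
  5: (4,0) 3 'caa'
  6: (0,3) 1 'c'

[0, 1, 2, 1, 0, 3, 1]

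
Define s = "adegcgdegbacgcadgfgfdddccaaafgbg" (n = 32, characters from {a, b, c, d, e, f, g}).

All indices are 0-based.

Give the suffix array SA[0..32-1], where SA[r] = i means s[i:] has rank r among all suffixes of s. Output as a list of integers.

sorted suffixes:
  #0 SA[0]=25  'aaafgbg'
  #1 SA[1]=26  'aafgbg'
  #2 SA[2]=10  'acgcadgfgfdddccaaafgbg'
  #3 SA[3]=0  'adegcgdegbacgcadgfgfdddccaaafgbg'
  #4 SA[4]=14  'adgfgfdddccaaafgbg'
  #5 SA[5]=27  'afgbg'
  #6 SA[6]=9  'bacgcadgfgfdddccaaafgbg'
  #7 SA[7]=30  'bg'
  #8 SA[8]=24  'caaafgbg'
  #9 SA[9]=13  'cadgfgfdddccaaafgbg'
  #10 SA[10]=23  'ccaaafgbg'
  #11 SA[11]=11  'cgcadgfgfdddccaaafgbg'
  #12 SA[12]=4  'cgdegbacgcadgfgfdddccaaafgbg'
  #13 SA[13]=22  'dccaaafgbg'
  #14 SA[14]=21  'ddccaaafgbg'
  #15 SA[15]=20  'dddccaaafgbg'
  #16 SA[16]=6  'degbacgcadgfgfdddccaaafgbg'
  #17 SA[17]=1  'degcgdegbacgcadgfgfdddccaaafgbg'
  #18 SA[18]=15  'dgfgfdddccaaafgbg'
  #19 SA[19]=7  'egbacgcadgfgfdddccaaafgbg'
  #20 SA[20]=2  'egcgdegbacgcadgfgfdddccaaafgbg'
  #21 SA[21]=19  'fdddccaaafgbg'
  #22 SA[22]=28  'fgbg'
  #23 SA[23]=17  'fgfdddccaaafgbg'
  #24 SA[24]=31  'g'
  #25 SA[25]=8  'gbacgcadgfgfdddccaaafgbg'
  #26 SA[26]=29  'gbg'
  #27 SA[27]=12  'gcadgfgfdddccaaafgbg'
  #28 SA[28]=3  'gcgdegbacgcadgfgfdddccaaafgbg'
  #29 SA[29]=5  'gdegbacgcadgfgfdddccaaafgbg'
  #30 SA[30]=18  'gfdddccaaafgbg'
  #31 SA[31]=16  'gfgfdddccaaafgbg'

[25, 26, 10, 0, 14, 27, 9, 30, 24, 13, 23, 11, 4, 22, 21, 20, 6, 1, 15, 7, 2, 19, 28, 17, 31, 8, 29, 12, 3, 5, 18, 16]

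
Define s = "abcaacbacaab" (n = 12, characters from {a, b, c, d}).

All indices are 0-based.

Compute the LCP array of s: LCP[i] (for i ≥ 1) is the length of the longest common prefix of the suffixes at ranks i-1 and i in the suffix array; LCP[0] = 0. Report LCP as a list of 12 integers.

rank→(start, suffix):
  0 → (9, 'aab')
  1 → (3, 'aacbacaab')
  2 → (10, 'ab')
  3 → (0, 'abcaacbacaab')
  4 → (7, 'acaab')
  5 → (4, 'acbacaab')
  6 → (11, 'b')
  7 → (6, 'bacaab')
  8 → (1, 'bcaacbacaab')
  9 → (8, 'caab')
  10 → (2, 'caacbacaab')
  11 → (5, 'cbacaab')

SA = [9, 3, 10, 0, 7, 4, 11, 6, 1, 8, 2, 5]
rank  pair      lcp
   1  s[9:],s[3:]  2  'aa'
   2  s[3:],s[10:]  1  'a'
   3  s[10:],s[0:]  2  'ab'
   4  s[0:],s[7:]  1  'a'
   5  s[7:],s[4:]  2  'ac'
   6  s[4:],s[11:]  0  ''
   7  s[11:],s[6:]  1  'b'
   8  s[6:],s[1:]  1  'b'
   9  s[1:],s[8:]  0  ''
  10  s[8:],s[2:]  3  'caa'
  11  s[2:],s[5:]  1  'c'

[0, 2, 1, 2, 1, 2, 0, 1, 1, 0, 3, 1]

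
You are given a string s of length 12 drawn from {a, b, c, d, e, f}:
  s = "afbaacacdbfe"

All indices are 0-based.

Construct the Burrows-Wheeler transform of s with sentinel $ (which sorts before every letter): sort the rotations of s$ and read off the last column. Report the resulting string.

ebac$fdaacfab

rank  rotation       last
    0  $afbaacacdbfe  e
    1  aacacdbfe$afb  b
    2  acacdbfe$afba  a
    3  acdbfe$afbaac  c
    4  afbaacacdbfe$  $
    5  baacacdbfe$af  f
    6  bfe$afbaacacd  d
    7  cacdbfe$afbaa  a
    8  cdbfe$afbaaca  a
    9  dbfe$afbaacac  c
   10  e$afbaacacdbf  f
   11  fbaacacdbfe$a  a
   12  fe$afbaacacdb  b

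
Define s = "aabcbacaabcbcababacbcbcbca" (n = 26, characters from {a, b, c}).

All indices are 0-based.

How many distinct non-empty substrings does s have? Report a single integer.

290

rank | idx | suffix
   0 |  25 | a
   1 |   0 | aabcbacaabcbcababacbcbcbca
   2 |   7 | aabcbcababacbcbcbca
   3 |  13 | ababacbcbcbca
   4 |  15 | abacbcbcbca
   5 |   1 | abcbacaabcbcababacbcbcbca
   6 |   8 | abcbcababacbcbcbca
   7 |   5 | acaabcbcababacbcbcbca
   8 |  17 | acbcbcbca
   9 |  14 | babacbcbcbca
  10 |   4 | bacaabcbcababacbcbcbca
  11 |  16 | bacbcbcbca
  12 |  23 | bca
  13 |  11 | bcababacbcbcbca
  14 |   2 | bcbacaabcbcababacbcbcbca
  15 |  21 | bcbca
  16 |   9 | bcbcababacbcbcbca
  17 |  19 | bcbcbca
  18 |  24 | ca
  19 |   6 | caabcbcababacbcbcbca
  20 |  12 | cababacbcbcbca
  21 |   3 | cbacaabcbcababacbcbcbca
  22 |  22 | cbca
  23 |  10 | cbcababacbcbcbca
  24 |  20 | cbcbca
  25 |  18 | cbcbcbca

SA = [25, 0, 7, 13, 15, 1, 8, 5, 17, 14, 4, 16, 23, 11, 2, 21, 9, 19, 24, 6, 12, 3, 22, 10, 20, 18]
rank  pair      lcp
   1  s[25:],s[0:]  1  'a'
   2  s[0:],s[7:]  5  'aabcb'
   3  s[7:],s[13:]  1  'a'
   4  s[13:],s[15:]  3  'aba'
   5  s[15:],s[1:]  2  'ab'
   6  s[1:],s[8:]  4  'abcb'
   7  s[8:],s[5:]  1  'a'
   8  s[5:],s[17:]  2  'ac'
   9  s[17:],s[14:]  0  ''
  10  s[14:],s[4:]  2  'ba'
  11  s[4:],s[16:]  3  'bac'
  12  s[16:],s[23:]  1  'b'
  13  s[23:],s[11:]  3  'bca'
  14  s[11:],s[2:]  2  'bc'
  15  s[2:],s[21:]  3  'bcb'
  16  s[21:],s[9:]  5  'bcbca'
  17  s[9:],s[19:]  4  'bcbc'
  18  s[19:],s[24:]  0  ''
  19  s[24:],s[6:]  2  'ca'
  20  s[6:],s[12:]  2  'ca'
  21  s[12:],s[3:]  1  'c'
  22  s[3:],s[22:]  2  'cb'
  23  s[22:],s[10:]  4  'cbca'
  24  s[10:],s[20:]  3  'cbc'
  25  s[20:],s[18:]  5  'cbcbc'

n(n+1)/2 = 26·27/2 = 351
Σ LCP = 0 + 1 + 5 + 1 + 3 + 2 + 4 + 1 + 2 + 0 + 2 + 3 + 1 + 3 + 2 + 3 + 5 + 4 + 0 + 2 + 2 + 1 + 2 + 4 + 3 + 5 = 61
distinct = 351 − 61 = 290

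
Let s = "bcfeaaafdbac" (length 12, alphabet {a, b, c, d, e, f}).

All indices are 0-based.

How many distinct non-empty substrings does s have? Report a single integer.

71

rank | idx | suffix
   0 |   4 | aaafdbac
   1 |   5 | aafdbac
   2 |  10 | ac
   3 |   6 | afdbac
   4 |   9 | bac
   5 |   0 | bcfeaaafdbac
   6 |  11 | c
   7 |   1 | cfeaaafdbac
   8 |   8 | dbac
   9 |   3 | eaaafdbac
  10 |   7 | fdbac
  11 |   2 | feaaafdbac

SA = [4, 5, 10, 6, 9, 0, 11, 1, 8, 3, 7, 2]
i: (SA[i-1],SA[i]) lcp shared
  1: (4,5) 2 'aa'
  2: (5,10) 1 'a'
  3: (10,6) 1 'a'
  4: (6,9) 0 ''
  5: (9,0) 1 'b'
  6: (0,11) 0 ''
  7: (11,1) 1 'c'
  8: (1,8) 0 ''
  9: (8,3) 0 ''
  10: (3,7) 0 ''
  11: (7,2) 1 'f'

n(n+1)/2 = 12·13/2 = 78
Σ LCP = 0 + 2 + 1 + 1 + 0 + 1 + 0 + 1 + 0 + 0 + 0 + 1 = 7
distinct = 78 − 7 = 71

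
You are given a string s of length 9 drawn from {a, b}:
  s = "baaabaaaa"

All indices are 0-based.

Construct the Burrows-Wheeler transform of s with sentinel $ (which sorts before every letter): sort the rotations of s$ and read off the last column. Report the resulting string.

rank  rotation    last
    0  $baaabaaaa  a
    1  a$baaabaaa  a
    2  aa$baaabaa  a
    3  aaa$baaaba  a
    4  aaaa$baaab  b
    5  aaabaaaa$b  b
    6  aabaaaa$ba  a
    7  abaaaa$baa  a
    8  baaaa$baaa  a
    9  baaabaaaa$  $

aaaabbaaa$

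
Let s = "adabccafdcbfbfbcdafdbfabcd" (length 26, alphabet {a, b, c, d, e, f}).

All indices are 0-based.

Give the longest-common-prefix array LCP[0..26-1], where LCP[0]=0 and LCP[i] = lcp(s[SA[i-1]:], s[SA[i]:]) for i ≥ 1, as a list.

rank | idx | suffix
   0 |   2 | abccafdcbfbfbcdafdbfabcd
   1 |  22 | abcd
   2 |   0 | adabccafdcbfbfbcdafdbfabcd
   3 |  17 | afdbfabcd
   4 |   6 | afdcbfbfbcdafdbfabcd
   5 |   3 | bccafdcbfbfbcdafdbfabcd
   6 |  23 | bcd
   7 |  14 | bcdafdbfabcd
   8 |  20 | bfabcd
   9 |  12 | bfbcdafdbfabcd
  10 |  10 | bfbfbcdafdbfabcd
  11 |   5 | cafdcbfbfbcdafdbfabcd
  12 |   9 | cbfbfbcdafdbfabcd
  13 |   4 | ccafdcbfbfbcdafdbfabcd
  14 |  24 | cd
  15 |  15 | cdafdbfabcd
  16 |  25 | d
  17 |   1 | dabccafdcbfbfbcdafdbfabcd
  18 |  16 | dafdbfabcd
  19 |  19 | dbfabcd
  20 |   8 | dcbfbfbcdafdbfabcd
  21 |  21 | fabcd
  22 |  13 | fbcdafdbfabcd
  23 |  11 | fbfbcdafdbfabcd
  24 |  18 | fdbfabcd
  25 |   7 | fdcbfbfbcdafdbfabcd

SA = [2, 22, 0, 17, 6, 3, 23, 14, 20, 12, 10, 5, 9, 4, 24, 15, 25, 1, 16, 19, 8, 21, 13, 11, 18, 7]
i: (SA[i-1],SA[i]) lcp shared
  1: (2,22) 3 'abc'
  2: (22,0) 1 'a'
  3: (0,17) 1 'a'
  4: (17,6) 3 'afd'
  5: (6,3) 0 ''
  6: (3,23) 2 'bc'
  7: (23,14) 3 'bcd'
  8: (14,20) 1 'b'
  9: (20,12) 2 'bf'
  10: (12,10) 3 'bfb'
  11: (10,5) 0 ''
  12: (5,9) 1 'c'
  13: (9,4) 1 'c'
  14: (4,24) 1 'c'
  15: (24,15) 2 'cd'
  16: (15,25) 0 ''
  17: (25,1) 1 'd'
  18: (1,16) 2 'da'
  19: (16,19) 1 'd'
  20: (19,8) 1 'd'
  21: (8,21) 0 ''
  22: (21,13) 1 'f'
  23: (13,11) 2 'fb'
  24: (11,18) 1 'f'
  25: (18,7) 2 'fd'

[0, 3, 1, 1, 3, 0, 2, 3, 1, 2, 3, 0, 1, 1, 1, 2, 0, 1, 2, 1, 1, 0, 1, 2, 1, 2]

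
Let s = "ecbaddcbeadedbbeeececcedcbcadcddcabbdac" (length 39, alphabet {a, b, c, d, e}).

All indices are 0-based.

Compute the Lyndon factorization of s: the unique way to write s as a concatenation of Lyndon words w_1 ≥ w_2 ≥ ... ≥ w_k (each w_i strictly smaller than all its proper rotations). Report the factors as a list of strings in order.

emit factor 1: 'e' (i=0, period=1)
emit factor 2: 'c' (i=1, period=1)
emit factor 3: 'b' (i=2, period=1)
emit factor 4: 'addcbeadedbbeeececcedcbc' (i=3, period=24)
emit factor 5: 'adcddc' (i=27, period=6)
emit factor 6: 'abbdac' (i=33, period=6)

["e", "c", "b", "addcbeadedbbeeececcedcbc", "adcddc", "abbdac"]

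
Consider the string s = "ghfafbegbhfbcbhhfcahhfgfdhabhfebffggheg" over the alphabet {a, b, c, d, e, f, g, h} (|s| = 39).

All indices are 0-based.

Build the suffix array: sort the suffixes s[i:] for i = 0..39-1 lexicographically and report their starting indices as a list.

[26, 3, 18, 11, 5, 31, 8, 27, 13, 17, 12, 24, 30, 37, 6, 2, 10, 4, 16, 23, 29, 32, 21, 33, 38, 7, 22, 34, 35, 0, 25, 36, 1, 9, 15, 28, 20, 14, 19]

rank | idx | suffix
   0 |  26 | abhfebffggheg
   1 |   3 | afbegbhfbcbhhfcahhfgfdhabhfebffggheg
   2 |  18 | ahhfgfdhabhfebffggheg
   3 |  11 | bcbhhfcahhfgfdhabhfebffggheg
   4 |   5 | begbhfbcbhhfcahhfgfdhabhfebffggheg
   5 |  31 | bffggheg
   6 |   8 | bhfbcbhhfcahhfgfdhabhfebffggheg
   7 |  27 | bhfebffggheg
   8 |  13 | bhhfcahhfgfdhabhfebffggheg
   9 |  17 | cahhfgfdhabhfebffggheg
  10 |  12 | cbhhfcahhfgfdhabhfebffggheg
  11 |  24 | dhabhfebffggheg
  12 |  30 | ebffggheg
  13 |  37 | eg
  14 |   6 | egbhfbcbhhfcahhfgfdhabhfebffggheg
  15 |   2 | fafbegbhfbcbhhfcahhfgfdhabhfebffggheg
  16 |  10 | fbcbhhfcahhfgfdhabhfebffggheg
  17 |   4 | fbegbhfbcbhhfcahhfgfdhabhfebffggheg
  18 |  16 | fcahhfgfdhabhfebffggheg
  19 |  23 | fdhabhfebffggheg
  20 |  29 | febffggheg
  21 |  32 | ffggheg
  22 |  21 | fgfdhabhfebffggheg
  23 |  33 | fggheg
  24 |  38 | g
  25 |   7 | gbhfbcbhhfcahhfgfdhabhfebffggheg
  26 |  22 | gfdhabhfebffggheg
  27 |  34 | ggheg
  28 |  35 | gheg
  29 |   0 | ghfafbegbhfbcbhhfcahhfgfdhabhfebffggheg
  30 |  25 | habhfebffggheg
  31 |  36 | heg
  32 |   1 | hfafbegbhfbcbhhfcahhfgfdhabhfebffggheg
  33 |   9 | hfbcbhhfcahhfgfdhabhfebffggheg
  34 |  15 | hfcahhfgfdhabhfebffggheg
  35 |  28 | hfebffggheg
  36 |  20 | hfgfdhabhfebffggheg
  37 |  14 | hhfcahhfgfdhabhfebffggheg
  38 |  19 | hhfgfdhabhfebffggheg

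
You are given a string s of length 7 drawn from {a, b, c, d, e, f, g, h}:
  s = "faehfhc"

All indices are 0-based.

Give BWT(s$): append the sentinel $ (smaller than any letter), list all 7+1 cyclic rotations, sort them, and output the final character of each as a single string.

cfha$hfe

rank  rotation  last
    0  $faehfhc  c
    1  aehfhc$f  f
    2  c$faehfh  h
    3  ehfhc$fa  a
    4  faehfhc$  $
    5  fhc$faeh  h
    6  hc$faehf  f
    7  hfhc$fae  e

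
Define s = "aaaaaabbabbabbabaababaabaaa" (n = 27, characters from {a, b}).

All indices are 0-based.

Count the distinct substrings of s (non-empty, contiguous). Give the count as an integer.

rank→(start, suffix):
  0 → (26, 'a')
  1 → (25, 'aa')
  2 → (24, 'aaa')
  3 → (0, 'aaaaaabbabbabbabaababaabaaa')
  4 → (1, 'aaaaabbabbabbabaababaabaaa')
  5 → (2, 'aaaabbabbabbabaababaabaaa')
  6 → (3, 'aaabbabbabbabaababaabaaa')
  7 → (21, 'aabaaa')
  8 → (16, 'aababaabaaa')
  9 → (4, 'aabbabbabbabaababaabaaa')
  10 → (22, 'abaaa')
  11 → (19, 'abaabaaa')
  12 → (14, 'abaababaabaaa')
  13 → (17, 'ababaabaaa')
  14 → (11, 'abbabaababaabaaa')
  15 → (8, 'abbabbabaababaabaaa')
  16 → (5, 'abbabbabbabaababaabaaa')
  17 → (23, 'baaa')
  18 → (20, 'baabaaa')
  19 → (15, 'baababaabaaa')
  20 → (18, 'babaabaaa')
  21 → (13, 'babaababaabaaa')
  22 → (10, 'babbabaababaabaaa')
  23 → (7, 'babbabbabaababaabaaa')
  24 → (12, 'bbabaababaabaaa')
  25 → (9, 'bbabbabaababaabaaa')
  26 → (6, 'bbabbabbabaababaabaaa')

SA = [26, 25, 24, 0, 1, 2, 3, 21, 16, 4, 22, 19, 14, 17, 11, 8, 5, 23, 20, 15, 18, 13, 10, 7, 12, 9, 6]
rank  pair      lcp
   1  s[26:],s[25:]  1  'a'
   2  s[25:],s[24:]  2  'aa'
   3  s[24:],s[0:]  3  'aaa'
   4  s[0:],s[1:]  5  'aaaaa'
   5  s[1:],s[2:]  4  'aaaa'
   6  s[2:],s[3:]  3  'aaa'
   7  s[3:],s[21:]  2  'aa'
   8  s[21:],s[16:]  4  'aaba'
   9  s[16:],s[4:]  3  'aab'
  10  s[4:],s[22:]  1  'a'
  11  s[22:],s[19:]  4  'abaa'
  12  s[19:],s[14:]  6  'abaaba'
  13  s[14:],s[17:]  3  'aba'
  14  s[17:],s[11:]  2  'ab'
  15  s[11:],s[8:]  5  'abbab'
  16  s[8:],s[5:]  8  'abbabbab'
  17  s[5:],s[23:]  0  ''
  18  s[23:],s[20:]  3  'baa'
  19  s[20:],s[15:]  5  'baaba'
  20  s[15:],s[18:]  2  'ba'
  21  s[18:],s[13:]  7  'babaaba'
  22  s[13:],s[10:]  3  'bab'
  23  s[10:],s[7:]  6  'babbab'
  24  s[7:],s[12:]  1  'b'
  25  s[12:],s[9:]  4  'bbab'
  26  s[9:],s[6:]  7  'bbabbab'

n(n+1)/2 = 27·28/2 = 378
Σ LCP = 0 + 1 + 2 + 3 + 5 + 4 + 3 + 2 + 4 + 3 + 1 + 4 + 6 + 3 + 2 + 5 + 8 + 0 + 3 + 5 + 2 + 7 + 3 + 6 + 1 + 4 + 7 = 94
distinct = 378 − 94 = 284

284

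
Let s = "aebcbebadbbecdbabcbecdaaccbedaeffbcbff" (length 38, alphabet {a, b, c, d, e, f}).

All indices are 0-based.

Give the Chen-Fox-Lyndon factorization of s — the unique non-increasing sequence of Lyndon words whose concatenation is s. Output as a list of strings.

emit factor 1: 'aebcbeb' (i=0, period=7)
emit factor 2: 'adbbecdb' (i=7, period=8)
emit factor 3: 'abcbecd' (i=15, period=7)
emit factor 4: 'aaccbedaeffbcbff' (i=22, period=16)

["aebcbeb", "adbbecdb", "abcbecd", "aaccbedaeffbcbff"]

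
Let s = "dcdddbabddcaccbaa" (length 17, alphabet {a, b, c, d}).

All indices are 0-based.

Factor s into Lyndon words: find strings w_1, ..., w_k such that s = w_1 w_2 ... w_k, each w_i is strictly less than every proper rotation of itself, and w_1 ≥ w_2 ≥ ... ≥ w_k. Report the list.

emit factor 1: 'd' (i=0, period=1)
emit factor 2: 'cddd' (i=1, period=4)
emit factor 3: 'b' (i=5, period=1)
emit factor 4: 'abddcaccb' (i=6, period=9)
emit factor 5: 'a' (i=15, period=1)
emit factor 6: 'a' (i=16, period=1)

["d", "cddd", "b", "abddcaccb", "a", "a"]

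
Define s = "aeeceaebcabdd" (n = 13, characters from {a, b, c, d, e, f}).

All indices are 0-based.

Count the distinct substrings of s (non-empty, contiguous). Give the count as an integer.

rank | idx | suffix
   0 |   9 | abdd
   1 |   5 | aebcabdd
   2 |   0 | aeeceaebcabdd
   3 |   7 | bcabdd
   4 |  10 | bdd
   5 |   8 | cabdd
   6 |   3 | ceaebcabdd
   7 |  12 | d
   8 |  11 | dd
   9 |   4 | eaebcabdd
  10 |   6 | ebcabdd
  11 |   2 | eceaebcabdd
  12 |   1 | eeceaebcabdd

SA = [9, 5, 0, 7, 10, 8, 3, 12, 11, 4, 6, 2, 1]
rank  pair      lcp
   1  s[9:],s[5:]  1  'a'
   2  s[5:],s[0:]  2  'ae'
   3  s[0:],s[7:]  0  ''
   4  s[7:],s[10:]  1  'b'
   5  s[10:],s[8:]  0  ''
   6  s[8:],s[3:]  1  'c'
   7  s[3:],s[12:]  0  ''
   8  s[12:],s[11:]  1  'd'
   9  s[11:],s[4:]  0  ''
  10  s[4:],s[6:]  1  'e'
  11  s[6:],s[2:]  1  'e'
  12  s[2:],s[1:]  1  'e'

n(n+1)/2 = 13·14/2 = 91
Σ LCP = 0 + 1 + 2 + 0 + 1 + 0 + 1 + 0 + 1 + 0 + 1 + 1 + 1 = 9
distinct = 91 − 9 = 82

82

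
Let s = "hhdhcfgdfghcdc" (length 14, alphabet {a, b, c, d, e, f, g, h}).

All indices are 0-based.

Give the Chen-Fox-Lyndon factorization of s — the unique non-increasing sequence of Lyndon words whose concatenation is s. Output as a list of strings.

emit factor 1: 'h' (i=0, period=1)
emit factor 2: 'h' (i=1, period=1)
emit factor 3: 'dh' (i=2, period=2)
emit factor 4: 'cfgdfgh' (i=4, period=7)
emit factor 5: 'cd' (i=11, period=2)
emit factor 6: 'c' (i=13, period=1)

["h", "h", "dh", "cfgdfgh", "cd", "c"]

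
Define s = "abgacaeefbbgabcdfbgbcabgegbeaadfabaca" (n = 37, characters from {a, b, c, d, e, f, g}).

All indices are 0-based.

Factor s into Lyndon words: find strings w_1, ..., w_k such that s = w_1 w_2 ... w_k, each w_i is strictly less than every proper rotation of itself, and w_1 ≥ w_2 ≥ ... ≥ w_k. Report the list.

emit factor 1: 'abgacaeefbbg' (i=0, period=12)
emit factor 2: 'abcdfbgbcabgegbe' (i=12, period=16)
emit factor 3: 'aadfabac' (i=28, period=8)
emit factor 4: 'a' (i=36, period=1)

["abgacaeefbbg", "abcdfbgbcabgegbe", "aadfabac", "a"]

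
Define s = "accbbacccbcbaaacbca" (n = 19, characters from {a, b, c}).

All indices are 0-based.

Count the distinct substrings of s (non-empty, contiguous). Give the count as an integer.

161

rank | idx | suffix
   0 |  18 | a
   1 |  12 | aaacbca
   2 |  13 | aacbca
   3 |  14 | acbca
   4 |   0 | accbbacccbcbaaacbca
   5 |   5 | acccbcbaaacbca
   6 |  11 | baaacbca
   7 |   4 | bacccbcbaaacbca
   8 |   3 | bbacccbcbaaacbca
   9 |  16 | bca
  10 |   9 | bcbaaacbca
  11 |  17 | ca
  12 |  10 | cbaaacbca
  13 |   2 | cbbacccbcbaaacbca
  14 |  15 | cbca
  15 |   8 | cbcbaaacbca
  16 |   1 | ccbbacccbcbaaacbca
  17 |   7 | ccbcbaaacbca
  18 |   6 | cccbcbaaacbca

SA = [18, 12, 13, 14, 0, 5, 11, 4, 3, 16, 9, 17, 10, 2, 15, 8, 1, 7, 6]
i: (SA[i-1],SA[i]) lcp shared
  1: (18,12) 1 'a'
  2: (12,13) 2 'aa'
  3: (13,14) 1 'a'
  4: (14,0) 2 'ac'
  5: (0,5) 3 'acc'
  6: (5,11) 0 ''
  7: (11,4) 2 'ba'
  8: (4,3) 1 'b'
  9: (3,16) 1 'b'
  10: (16,9) 2 'bc'
  11: (9,17) 0 ''
  12: (17,10) 1 'c'
  13: (10,2) 2 'cb'
  14: (2,15) 2 'cb'
  15: (15,8) 3 'cbc'
  16: (8,1) 1 'c'
  17: (1,7) 3 'ccb'
  18: (7,6) 2 'cc'

n(n+1)/2 = 19·20/2 = 190
Σ LCP = 0 + 1 + 2 + 1 + 2 + 3 + 0 + 2 + 1 + 1 + 2 + 0 + 1 + 2 + 2 + 3 + 1 + 3 + 2 = 29
distinct = 190 − 29 = 161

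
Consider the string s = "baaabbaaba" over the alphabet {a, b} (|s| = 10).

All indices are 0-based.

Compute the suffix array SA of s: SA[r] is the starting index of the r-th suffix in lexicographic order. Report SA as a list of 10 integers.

[9, 1, 6, 2, 7, 3, 8, 0, 5, 4]

rank | idx | suffix
   0 |   9 | a
   1 |   1 | aaabbaaba
   2 |   6 | aaba
   3 |   2 | aabbaaba
   4 |   7 | aba
   5 |   3 | abbaaba
   6 |   8 | ba
   7 |   0 | baaabbaaba
   8 |   5 | baaba
   9 |   4 | bbaaba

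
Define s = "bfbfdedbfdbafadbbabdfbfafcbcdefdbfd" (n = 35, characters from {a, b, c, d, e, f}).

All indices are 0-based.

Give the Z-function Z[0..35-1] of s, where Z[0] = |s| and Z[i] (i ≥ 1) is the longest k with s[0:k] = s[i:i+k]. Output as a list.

[35, 0, 2, 0, 0, 0, 0, 2, 0, 0, 1, 0, 0, 0, 0, 1, 1, 0, 1, 0, 0, 2, 0, 0, 0, 0, 1, 0, 0, 0, 0, 0, 2, 0, 0]

Z[0]=35
i=1: fresh scan; Z[1]=0
i=2: fresh scan; Z[2]=2 scan→box=[2,4)
i=3: min(r-i=1, Z[1]=0)=0; Z[3]=0
i=4: fresh scan; Z[4]=0
i=5: fresh scan; Z[5]=0
i=6: fresh scan; Z[6]=0
i=7: fresh scan; Z[7]=2 scan→box=[7,9)
i=8: min(r-i=1, Z[1]=0)=0; Z[8]=0
i=9: fresh scan; Z[9]=0
i=10: fresh scan; Z[10]=1 scan→box=[10,11)
i=11: fresh scan; Z[11]=0
i=12: fresh scan; Z[12]=0
i=13: fresh scan; Z[13]=0
i=14: fresh scan; Z[14]=0
i=15: fresh scan; Z[15]=1 scan→box=[15,16)
i=16: fresh scan; Z[16]=1 scan→box=[16,17)
i=17: fresh scan; Z[17]=0
i=18: fresh scan; Z[18]=1 scan→box=[18,19)
i=19: fresh scan; Z[19]=0
i=20: fresh scan; Z[20]=0
i=21: fresh scan; Z[21]=2 scan→box=[21,23)
i=22: min(r-i=1, Z[1]=0)=0; Z[22]=0
i=23: fresh scan; Z[23]=0
i=24: fresh scan; Z[24]=0
i=25: fresh scan; Z[25]=0
i=26: fresh scan; Z[26]=1 scan→box=[26,27)
i=27: fresh scan; Z[27]=0
i=28: fresh scan; Z[28]=0
i=29: fresh scan; Z[29]=0
i=30: fresh scan; Z[30]=0
i=31: fresh scan; Z[31]=0
i=32: fresh scan; Z[32]=2 scan→box=[32,34)
i=33: min(r-i=1, Z[1]=0)=0; Z[33]=0
i=34: fresh scan; Z[34]=0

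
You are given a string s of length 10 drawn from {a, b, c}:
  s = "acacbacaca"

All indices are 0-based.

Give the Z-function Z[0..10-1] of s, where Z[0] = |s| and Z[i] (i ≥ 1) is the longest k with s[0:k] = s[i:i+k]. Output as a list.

[10, 0, 2, 0, 0, 4, 0, 3, 0, 1]

Z[0]=10
i=1: outside box; Z[1]=0
i=2: outside box; Z[2]=2 grow→box=[2,4)
i=3: min(r-i=1, Z[1]=0)=0; Z[3]=0
i=4: outside box; Z[4]=0
i=5: outside box; Z[5]=4 grow→box=[5,9)
i=6: min(r-i=3, Z[1]=0)=0; Z[6]=0
i=7: min(r-i=2, Z[2]=2)=2; Z[7]=3 grow→box=[7,10)
i=8: min(r-i=2, Z[1]=0)=0; Z[8]=0
i=9: min(r-i=1, Z[2]=2)=1; Z[9]=1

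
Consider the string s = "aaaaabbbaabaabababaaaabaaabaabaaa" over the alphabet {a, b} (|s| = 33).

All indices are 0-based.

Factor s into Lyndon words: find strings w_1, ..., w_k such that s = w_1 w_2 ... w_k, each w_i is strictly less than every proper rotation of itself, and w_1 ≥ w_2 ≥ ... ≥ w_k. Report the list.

emit factor 1: 'aaaaabbbaabaabababaaaabaaabaab' (i=0, period=30)
emit factor 2: 'a' (i=30, period=1)
emit factor 3: 'a' (i=31, period=1)
emit factor 4: 'a' (i=32, period=1)

["aaaaabbbaabaabababaaaabaaabaab", "a", "a", "a"]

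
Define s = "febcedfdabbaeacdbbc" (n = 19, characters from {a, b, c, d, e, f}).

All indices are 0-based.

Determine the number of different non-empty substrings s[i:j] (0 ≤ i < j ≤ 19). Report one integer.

rank | idx | suffix
   0 |   8 | abbaeacdbbc
   1 |  13 | acdbbc
   2 |  11 | aeacdbbc
   3 |  10 | baeacdbbc
   4 |   9 | bbaeacdbbc
   5 |  16 | bbc
   6 |  17 | bc
   7 |   2 | bcedfdabbaeacdbbc
   8 |  18 | c
   9 |  14 | cdbbc
  10 |   3 | cedfdabbaeacdbbc
  11 |   7 | dabbaeacdbbc
  12 |  15 | dbbc
  13 |   5 | dfdabbaeacdbbc
  14 |  12 | eacdbbc
  15 |   1 | ebcedfdabbaeacdbbc
  16 |   4 | edfdabbaeacdbbc
  17 |   6 | fdabbaeacdbbc
  18 |   0 | febcedfdabbaeacdbbc

SA = [8, 13, 11, 10, 9, 16, 17, 2, 18, 14, 3, 7, 15, 5, 12, 1, 4, 6, 0]
[i] adj suffixes → lcp
  [1] 8/13 → 1 ('a')
  [2] 13/11 → 1 ('a')
  [3] 11/10 → 0 ('')
  [4] 10/9 → 1 ('b')
  [5] 9/16 → 2 ('bb')
  [6] 16/17 → 1 ('b')
  [7] 17/2 → 2 ('bc')
  [8] 2/18 → 0 ('')
  [9] 18/14 → 1 ('c')
  [10] 14/3 → 1 ('c')
  [11] 3/7 → 0 ('')
  [12] 7/15 → 1 ('d')
  [13] 15/5 → 1 ('d')
  [14] 5/12 → 0 ('')
  [15] 12/1 → 1 ('e')
  [16] 1/4 → 1 ('e')
  [17] 4/6 → 0 ('')
  [18] 6/0 → 1 ('f')

n(n+1)/2 = 19·20/2 = 190
Σ LCP = 0 + 1 + 1 + 0 + 1 + 2 + 1 + 2 + 0 + 1 + 1 + 0 + 1 + 1 + 0 + 1 + 1 + 0 + 1 = 15
distinct = 190 − 15 = 175

175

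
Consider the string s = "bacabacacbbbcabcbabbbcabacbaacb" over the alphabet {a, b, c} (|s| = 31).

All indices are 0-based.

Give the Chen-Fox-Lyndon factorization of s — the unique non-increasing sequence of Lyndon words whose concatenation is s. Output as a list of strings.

emit factor 1: 'b' (i=0, period=1)
emit factor 2: 'ac' (i=1, period=2)
emit factor 3: 'abacacbbbcabcbabbbcabacb' (i=3, period=24)
emit factor 4: 'aacb' (i=27, period=4)

["b", "ac", "abacacbbbcabcbabbbcabacb", "aacb"]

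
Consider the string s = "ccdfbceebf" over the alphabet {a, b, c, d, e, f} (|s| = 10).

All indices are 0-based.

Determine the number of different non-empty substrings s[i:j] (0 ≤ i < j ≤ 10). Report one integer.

50

sorted suffixes:
  #0 SA[0]=4  'bceebf'
  #1 SA[1]=8  'bf'
  #2 SA[2]=0  'ccdfbceebf'
  #3 SA[3]=1  'cdfbceebf'
  #4 SA[4]=5  'ceebf'
  #5 SA[5]=2  'dfbceebf'
  #6 SA[6]=7  'ebf'
  #7 SA[7]=6  'eebf'
  #8 SA[8]=9  'f'
  #9 SA[9]=3  'fbceebf'

SA = [4, 8, 0, 1, 5, 2, 7, 6, 9, 3]
rank  pair      lcp
   1  s[4:],s[8:]  1  'b'
   2  s[8:],s[0:]  0  ''
   3  s[0:],s[1:]  1  'c'
   4  s[1:],s[5:]  1  'c'
   5  s[5:],s[2:]  0  ''
   6  s[2:],s[7:]  0  ''
   7  s[7:],s[6:]  1  'e'
   8  s[6:],s[9:]  0  ''
   9  s[9:],s[3:]  1  'f'

n(n+1)/2 = 10·11/2 = 55
Σ LCP = 0 + 1 + 0 + 1 + 1 + 0 + 0 + 1 + 0 + 1 = 5
distinct = 55 − 5 = 50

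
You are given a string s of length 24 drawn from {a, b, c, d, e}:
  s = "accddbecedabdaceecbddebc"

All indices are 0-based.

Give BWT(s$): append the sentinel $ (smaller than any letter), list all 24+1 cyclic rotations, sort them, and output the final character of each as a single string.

rank  rotation                   last
    0  $accddbecedabdaceecbddebc  c
    1  abdaceecbddebc$accddbeced  d
    2  accddbecedabdaceecbddebc$  $
    3  aceecbddebc$accddbecedabd  d
    4  bc$accddbecedabdaceecbdde  e
    5  bdaceecbddebc$accddbeceda  a
    6  bddebc$accddbecedabdaceec  c
    7  becedabdaceecbddebc$accdd  d
    8  c$accddbecedabdaceecbddeb  b
    9  cbddebc$accddbecedabdacee  e
   10  ccddbecedabdaceecbddebc$a  a
   11  cddbecedabdaceecbddebc$ac  c
   12  cedabdaceecbddebc$accddbe  e
   13  ceecbddebc$accddbecedabda  a
   14  dabdaceecbddebc$accddbece  e
   15  daceecbddebc$accddbecedab  b
   16  dbecedabdaceecbddebc$accd  d
   17  ddbecedabdaceecbddebc$acc  c
   18  ddebc$accddbecedabdaceecb  b
   19  debc$accddbecedabdaceecbd  d
   20  ebc$accddbecedabdaceecbdd  d
   21  ecbddebc$accddbecedabdace  e
   22  ecedabdaceecbddebc$accddb  b
   23  edabdaceecbddebc$accddbec  c
   24  eecbddebc$accddbecedabdac  c

cd$deacdbeaceaebdcbddebcc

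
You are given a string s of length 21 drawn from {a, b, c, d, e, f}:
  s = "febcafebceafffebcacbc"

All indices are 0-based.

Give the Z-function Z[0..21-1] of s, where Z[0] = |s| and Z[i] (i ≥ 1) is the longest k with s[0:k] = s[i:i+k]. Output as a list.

Z[0]=21
i=1: fresh scan; Z[1]=0
i=2: fresh scan; Z[2]=0
i=3: fresh scan; Z[3]=0
i=4: fresh scan; Z[4]=0
i=5: fresh scan; Z[5]=4 scan→box=[5,9)
i=6: min(r-i=3, Z[1]=0)=0; Z[6]=0
i=7: min(r-i=2, Z[2]=0)=0; Z[7]=0
i=8: min(r-i=1, Z[3]=0)=0; Z[8]=0
i=9: fresh scan; Z[9]=0
i=10: fresh scan; Z[10]=0
i=11: fresh scan; Z[11]=1 scan→box=[11,12)
i=12: fresh scan; Z[12]=1 scan→box=[12,13)
i=13: fresh scan; Z[13]=5 scan→box=[13,18)
i=14: min(r-i=4, Z[1]=0)=0; Z[14]=0
i=15: min(r-i=3, Z[2]=0)=0; Z[15]=0
i=16: min(r-i=2, Z[3]=0)=0; Z[16]=0
i=17: min(r-i=1, Z[4]=0)=0; Z[17]=0
i=18: fresh scan; Z[18]=0
i=19: fresh scan; Z[19]=0
i=20: fresh scan; Z[20]=0

[21, 0, 0, 0, 0, 4, 0, 0, 0, 0, 0, 1, 1, 5, 0, 0, 0, 0, 0, 0, 0]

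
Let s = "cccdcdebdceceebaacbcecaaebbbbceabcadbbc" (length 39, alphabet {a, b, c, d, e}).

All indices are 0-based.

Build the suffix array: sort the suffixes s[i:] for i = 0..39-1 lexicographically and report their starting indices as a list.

rank→(start, suffix):
  0 → (15, 'aacbcecaaebbbbceabcadbbc')
  1 → (22, 'aaebbbbceabcadbbc')
  2 → (31, 'abcadbbc')
  3 → (16, 'acbcecaaebbbbceabcadbbc')
  4 → (34, 'adbbc')
  5 → (23, 'aebbbbceabcadbbc')
  6 → (14, 'baacbcecaaebbbbceabcadbbc')
  7 → (25, 'bbbbceabcadbbc')
  8 → (26, 'bbbceabcadbbc')
  9 → (36, 'bbc')
  10 → (27, 'bbceabcadbbc')
  11 → (37, 'bc')
  12 → (32, 'bcadbbc')
  13 → (28, 'bceabcadbbc')
  14 → (18, 'bcecaaebbbbceabcadbbc')
  15 → (7, 'bdceceebaacbcecaaebbbbceabcadbbc')
  16 → (38, 'c')
  17 → (21, 'caaebbbbceabcadbbc')
  18 → (33, 'cadbbc')
  19 → (17, 'cbcecaaebbbbceabcadbbc')
  20 → (0, 'cccdcdebdceceebaacbcecaaebbbbceabcadbbc')
  21 → (1, 'ccdcdebdceceebaacbcecaaebbbbceabcadbbc')
  22 → (2, 'cdcdebdceceebaacbcecaaebbbbceabcadbbc')
  23 → (4, 'cdebdceceebaacbcecaaebbbbceabcadbbc')
  24 → (29, 'ceabcadbbc')
  25 → (19, 'cecaaebbbbceabcadbbc')
  26 → (9, 'ceceebaacbcecaaebbbbceabcadbbc')
  27 → (11, 'ceebaacbcecaaebbbbceabcadbbc')
  28 → (35, 'dbbc')
  29 → (3, 'dcdebdceceebaacbcecaaebbbbceabcadbbc')
  30 → (8, 'dceceebaacbcecaaebbbbceabcadbbc')
  31 → (5, 'debdceceebaacbcecaaebbbbceabcadbbc')
  32 → (30, 'eabcadbbc')
  33 → (13, 'ebaacbcecaaebbbbceabcadbbc')
  34 → (24, 'ebbbbceabcadbbc')
  35 → (6, 'ebdceceebaacbcecaaebbbbceabcadbbc')
  36 → (20, 'ecaaebbbbceabcadbbc')
  37 → (10, 'eceebaacbcecaaebbbbceabcadbbc')
  38 → (12, 'eebaacbcecaaebbbbceabcadbbc')

[15, 22, 31, 16, 34, 23, 14, 25, 26, 36, 27, 37, 32, 28, 18, 7, 38, 21, 33, 17, 0, 1, 2, 4, 29, 19, 9, 11, 35, 3, 8, 5, 30, 13, 24, 6, 20, 10, 12]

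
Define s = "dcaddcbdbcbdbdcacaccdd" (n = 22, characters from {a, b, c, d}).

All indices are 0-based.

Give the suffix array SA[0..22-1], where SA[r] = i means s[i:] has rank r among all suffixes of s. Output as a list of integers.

[15, 17, 2, 8, 6, 10, 12, 14, 16, 1, 5, 9, 18, 19, 21, 7, 11, 13, 0, 4, 20, 3]

rank | idx | suffix
   0 |  15 | acaccdd
   1 |  17 | accdd
   2 |   2 | addcbdbcbdbdcacaccdd
   3 |   8 | bcbdbdcacaccdd
   4 |   6 | bdbcbdbdcacaccdd
   5 |  10 | bdbdcacaccdd
   6 |  12 | bdcacaccdd
   7 |  14 | cacaccdd
   8 |  16 | caccdd
   9 |   1 | caddcbdbcbdbdcacaccdd
  10 |   5 | cbdbcbdbdcacaccdd
  11 |   9 | cbdbdcacaccdd
  12 |  18 | ccdd
  13 |  19 | cdd
  14 |  21 | d
  15 |   7 | dbcbdbdcacaccdd
  16 |  11 | dbdcacaccdd
  17 |  13 | dcacaccdd
  18 |   0 | dcaddcbdbcbdbdcacaccdd
  19 |   4 | dcbdbcbdbdcacaccdd
  20 |  20 | dd
  21 |   3 | ddcbdbcbdbdcacaccdd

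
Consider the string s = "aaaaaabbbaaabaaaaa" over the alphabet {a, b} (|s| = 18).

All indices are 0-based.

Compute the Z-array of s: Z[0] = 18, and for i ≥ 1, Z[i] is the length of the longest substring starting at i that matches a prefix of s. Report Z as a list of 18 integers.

Z[0]=18
i=1: fresh scan; Z[1]=5 grow→box=[1,6)
i=2: min(r-i=4, Z[1]=5)=4; Z[2]=4
i=3: min(r-i=3, Z[2]=4)=3; Z[3]=3
i=4: min(r-i=2, Z[3]=3)=2; Z[4]=2
i=5: min(r-i=1, Z[4]=2)=1; Z[5]=1
i=6: fresh scan; Z[6]=0
i=7: fresh scan; Z[7]=0
i=8: fresh scan; Z[8]=0
i=9: fresh scan; Z[9]=3 grow→box=[9,12)
i=10: min(r-i=2, Z[1]=5)=2; Z[10]=2
i=11: min(r-i=1, Z[2]=4)=1; Z[11]=1
i=12: fresh scan; Z[12]=0
i=13: fresh scan; Z[13]=5 grow→box=[13,18)
i=14: min(r-i=4, Z[1]=5)=4; Z[14]=4
i=15: min(r-i=3, Z[2]=4)=3; Z[15]=3
i=16: min(r-i=2, Z[3]=3)=2; Z[16]=2
i=17: min(r-i=1, Z[4]=2)=1; Z[17]=1

[18, 5, 4, 3, 2, 1, 0, 0, 0, 3, 2, 1, 0, 5, 4, 3, 2, 1]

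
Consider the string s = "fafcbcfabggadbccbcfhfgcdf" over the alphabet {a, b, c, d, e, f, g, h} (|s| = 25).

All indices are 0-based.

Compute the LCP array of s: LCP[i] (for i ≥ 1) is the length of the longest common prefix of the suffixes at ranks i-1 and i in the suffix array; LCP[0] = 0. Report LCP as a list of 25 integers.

[0, 1, 1, 0, 2, 3, 1, 0, 4, 1, 1, 1, 2, 0, 1, 0, 1, 2, 1, 1, 1, 0, 1, 1, 0]

rank→(start, suffix):
  0 → (7, 'abggadbccbcfhfgcdf')
  1 → (11, 'adbccbcfhfgcdf')
  2 → (1, 'afcbcfabggadbccbcfhfgcdf')
  3 → (13, 'bccbcfhfgcdf')
  4 → (4, 'bcfabggadbccbcfhfgcdf')
  5 → (16, 'bcfhfgcdf')
  6 → (8, 'bggadbccbcfhfgcdf')
  7 → (3, 'cbcfabggadbccbcfhfgcdf')
  8 → (15, 'cbcfhfgcdf')
  9 → (14, 'ccbcfhfgcdf')
  10 → (22, 'cdf')
  11 → (5, 'cfabggadbccbcfhfgcdf')
  12 → (17, 'cfhfgcdf')
  13 → (12, 'dbccbcfhfgcdf')
  14 → (23, 'df')
  15 → (24, 'f')
  16 → (6, 'fabggadbccbcfhfgcdf')
  17 → (0, 'fafcbcfabggadbccbcfhfgcdf')
  18 → (2, 'fcbcfabggadbccbcfhfgcdf')
  19 → (20, 'fgcdf')
  20 → (18, 'fhfgcdf')
  21 → (10, 'gadbccbcfhfgcdf')
  22 → (21, 'gcdf')
  23 → (9, 'ggadbccbcfhfgcdf')
  24 → (19, 'hfgcdf')

SA = [7, 11, 1, 13, 4, 16, 8, 3, 15, 14, 22, 5, 17, 12, 23, 24, 6, 0, 2, 20, 18, 10, 21, 9, 19]
[i] adj suffixes → lcp
  [1] 7/11 → 1 ('a')
  [2] 11/1 → 1 ('a')
  [3] 1/13 → 0 ('')
  [4] 13/4 → 2 ('bc')
  [5] 4/16 → 3 ('bcf')
  [6] 16/8 → 1 ('b')
  [7] 8/3 → 0 ('')
  [8] 3/15 → 4 ('cbcf')
  [9] 15/14 → 1 ('c')
  [10] 14/22 → 1 ('c')
  [11] 22/5 → 1 ('c')
  [12] 5/17 → 2 ('cf')
  [13] 17/12 → 0 ('')
  [14] 12/23 → 1 ('d')
  [15] 23/24 → 0 ('')
  [16] 24/6 → 1 ('f')
  [17] 6/0 → 2 ('fa')
  [18] 0/2 → 1 ('f')
  [19] 2/20 → 1 ('f')
  [20] 20/18 → 1 ('f')
  [21] 18/10 → 0 ('')
  [22] 10/21 → 1 ('g')
  [23] 21/9 → 1 ('g')
  [24] 9/19 → 0 ('')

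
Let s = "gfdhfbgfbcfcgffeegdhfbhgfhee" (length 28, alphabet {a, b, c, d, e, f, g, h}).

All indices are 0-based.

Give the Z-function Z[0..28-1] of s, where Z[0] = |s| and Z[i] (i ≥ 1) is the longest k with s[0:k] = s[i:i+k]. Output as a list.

[28, 0, 0, 0, 0, 0, 2, 0, 0, 0, 0, 0, 2, 0, 0, 0, 0, 1, 0, 0, 0, 0, 0, 2, 0, 0, 0, 0]

Z[0]=28
i=1: outside box; Z[1]=0
i=2: outside box; Z[2]=0
i=3: outside box; Z[3]=0
i=4: outside box; Z[4]=0
i=5: outside box; Z[5]=0
i=6: outside box; Z[6]=2 scan→box=[6,8)
i=7: min(r-i=1, Z[1]=0)=0; Z[7]=0
i=8: outside box; Z[8]=0
i=9: outside box; Z[9]=0
i=10: outside box; Z[10]=0
i=11: outside box; Z[11]=0
i=12: outside box; Z[12]=2 scan→box=[12,14)
i=13: min(r-i=1, Z[1]=0)=0; Z[13]=0
i=14: outside box; Z[14]=0
i=15: outside box; Z[15]=0
i=16: outside box; Z[16]=0
i=17: outside box; Z[17]=1 scan→box=[17,18)
i=18: outside box; Z[18]=0
i=19: outside box; Z[19]=0
i=20: outside box; Z[20]=0
i=21: outside box; Z[21]=0
i=22: outside box; Z[22]=0
i=23: outside box; Z[23]=2 scan→box=[23,25)
i=24: min(r-i=1, Z[1]=0)=0; Z[24]=0
i=25: outside box; Z[25]=0
i=26: outside box; Z[26]=0
i=27: outside box; Z[27]=0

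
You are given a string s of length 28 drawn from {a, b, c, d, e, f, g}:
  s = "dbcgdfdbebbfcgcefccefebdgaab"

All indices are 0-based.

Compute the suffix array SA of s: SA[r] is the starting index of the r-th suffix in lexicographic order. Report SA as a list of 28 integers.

[25, 26, 27, 9, 1, 22, 7, 10, 17, 14, 18, 12, 2, 0, 6, 4, 23, 8, 21, 15, 19, 16, 11, 5, 20, 24, 13, 3]

rank→(start, suffix):
  0 → (25, 'aab')
  1 → (26, 'ab')
  2 → (27, 'b')
  3 → (9, 'bbfcgcefccefebdgaab')
  4 → (1, 'bcgdfdbebbfcgcefccefebdgaab')
  5 → (22, 'bdgaab')
  6 → (7, 'bebbfcgcefccefebdgaab')
  7 → (10, 'bfcgcefccefebdgaab')
  8 → (17, 'ccefebdgaab')
  9 → (14, 'cefccefebdgaab')
  10 → (18, 'cefebdgaab')
  11 → (12, 'cgcefccefebdgaab')
  12 → (2, 'cgdfdbebbfcgcefccefebdgaab')
  13 → (0, 'dbcgdfdbebbfcgcefccefebdgaab')
  14 → (6, 'dbebbfcgcefccefebdgaab')
  15 → (4, 'dfdbebbfcgcefccefebdgaab')
  16 → (23, 'dgaab')
  17 → (8, 'ebbfcgcefccefebdgaab')
  18 → (21, 'ebdgaab')
  19 → (15, 'efccefebdgaab')
  20 → (19, 'efebdgaab')
  21 → (16, 'fccefebdgaab')
  22 → (11, 'fcgcefccefebdgaab')
  23 → (5, 'fdbebbfcgcefccefebdgaab')
  24 → (20, 'febdgaab')
  25 → (24, 'gaab')
  26 → (13, 'gcefccefebdgaab')
  27 → (3, 'gdfdbebbfcgcefccefebdgaab')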